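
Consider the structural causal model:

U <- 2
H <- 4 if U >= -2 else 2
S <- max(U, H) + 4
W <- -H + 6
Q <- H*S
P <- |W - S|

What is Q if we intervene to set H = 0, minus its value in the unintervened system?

do(H=0) replaces the equation H <- 4 if U >= -2 else 2 with the constant H = 0.
S = max(U, H) + 4  [with U=2, H=0]  = 6
Q = H*S  [with H=0, S=6]  = 0
Without intervention: H = 4 if U >= -2 else 2  [with U=2]  = 4; S = max(U, H) + 4  [with U=2, H=4]  = 8; Q = H*S  [with H=4, S=8]  = 32.
Change = 0 − 32 = -32.

-32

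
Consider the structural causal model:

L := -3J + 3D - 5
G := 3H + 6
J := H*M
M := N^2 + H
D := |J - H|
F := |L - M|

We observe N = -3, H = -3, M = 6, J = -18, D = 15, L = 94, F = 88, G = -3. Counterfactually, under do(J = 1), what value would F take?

2

The intervention breaks the incoming arrows to J: J := H*M no longer applies, and J = 1.
M = N^2 + H  [with N=-3, H=-3]  = 6
D = |J - H|  [with J=1, H=-3]  = 4
L = -3J + 3D - 5  [with J=1, D=4]  = 4
F = |L - M|  [with L=4, M=6]  = 2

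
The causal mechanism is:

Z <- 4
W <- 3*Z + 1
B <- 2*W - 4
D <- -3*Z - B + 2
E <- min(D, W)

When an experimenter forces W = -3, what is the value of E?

do(W=-3) replaces the equation W <- 3*Z + 1 with the constant W = -3.
B = 2*W - 4  [with W=-3]  = -10
D = -3*Z - B + 2  [with Z=4, B=-10]  = 0
E = min(D, W)  [with D=0, W=-3]  = -3

-3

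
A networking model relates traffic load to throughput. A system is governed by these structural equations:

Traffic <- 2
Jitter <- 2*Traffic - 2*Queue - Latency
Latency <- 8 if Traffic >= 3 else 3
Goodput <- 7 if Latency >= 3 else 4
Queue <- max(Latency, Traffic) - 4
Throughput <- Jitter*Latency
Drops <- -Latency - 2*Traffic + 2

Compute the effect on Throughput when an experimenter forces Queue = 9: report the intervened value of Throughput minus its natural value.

The intervention breaks the incoming arrows to Queue: Queue <- max(Latency, Traffic) - 4 no longer applies, and Queue = 9.
Latency = 8 if Traffic >= 3 else 3  [with Traffic=2]  = 3
Jitter = 2*Traffic - 2*Queue - Latency  [with Traffic=2, Queue=9, Latency=3]  = -17
Throughput = Jitter*Latency  [with Jitter=-17, Latency=3]  = -51
Without intervention: Latency = 8 if Traffic >= 3 else 3  [with Traffic=2]  = 3; Queue = max(Latency, Traffic) - 4  [with Latency=3, Traffic=2]  = -1; Jitter = 2*Traffic - 2*Queue - Latency  [with Traffic=2, Queue=-1, Latency=3]  = 3; Throughput = Jitter*Latency  [with Jitter=3, Latency=3]  = 9.
Change = -51 − 9 = -60.

-60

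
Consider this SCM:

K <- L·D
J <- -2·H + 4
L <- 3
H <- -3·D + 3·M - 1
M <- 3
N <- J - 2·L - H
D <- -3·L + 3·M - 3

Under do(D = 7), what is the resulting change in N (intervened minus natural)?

90

The intervention breaks the incoming arrows to D: D <- -3·L + 3·M - 3 no longer applies, and D = 7.
H = -3·D + 3·M - 1  [with D=7, M=3]  = -13
J = -2·H + 4  [with H=-13]  = 30
N = J - 2·L - H  [with J=30, L=3, H=-13]  = 37
Without intervention: D = -3·L + 3·M - 3  [with L=3, M=3]  = -3; H = -3·D + 3·M - 1  [with D=-3, M=3]  = 17; J = -2·H + 4  [with H=17]  = -30; N = J - 2·L - H  [with J=-30, L=3, H=17]  = -53.
Change = 37 − (-53) = 90.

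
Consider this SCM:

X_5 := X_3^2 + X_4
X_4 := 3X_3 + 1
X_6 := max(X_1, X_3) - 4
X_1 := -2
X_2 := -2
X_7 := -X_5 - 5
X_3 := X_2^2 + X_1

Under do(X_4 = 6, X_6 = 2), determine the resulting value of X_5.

10

Setting X_4 = 6, X_6 = 2 by intervention discards those variables' equations.
X_3 = X_2^2 + X_1  [with X_2=-2, X_1=-2]  = 2
X_5 = X_3^2 + X_4  [with X_3=2, X_4=6]  = 10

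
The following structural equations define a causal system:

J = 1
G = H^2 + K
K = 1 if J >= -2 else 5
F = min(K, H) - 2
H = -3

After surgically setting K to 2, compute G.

11

The intervention breaks the incoming arrows to K: K = 1 if J >= -2 else 5 no longer applies, and K = 2.
G = H^2 + K  [with H=-3, K=2]  = 11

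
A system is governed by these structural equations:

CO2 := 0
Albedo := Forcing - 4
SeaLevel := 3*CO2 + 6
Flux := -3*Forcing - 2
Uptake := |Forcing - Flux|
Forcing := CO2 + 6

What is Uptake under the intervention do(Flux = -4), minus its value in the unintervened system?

The intervention breaks the incoming arrows to Flux: Flux := -3*Forcing - 2 no longer applies, and Flux = -4.
Forcing = CO2 + 6  [with CO2=0]  = 6
Uptake = |Forcing - Flux|  [with Forcing=6, Flux=-4]  = 10
Without intervention: Forcing = CO2 + 6  [with CO2=0]  = 6; Flux = -3*Forcing - 2  [with Forcing=6]  = -20; Uptake = |Forcing - Flux|  [with Forcing=6, Flux=-20]  = 26.
Change = 10 − 26 = -16.

-16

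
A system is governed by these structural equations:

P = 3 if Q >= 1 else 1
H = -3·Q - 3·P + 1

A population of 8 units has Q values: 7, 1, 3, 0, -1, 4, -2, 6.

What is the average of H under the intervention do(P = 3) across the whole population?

-14.75

do(P=3) breaks P's dependence on Q. With P=3 fixed, H across the units is -29, -11, -17, -8, -5, -20, -2, -26, mean -14.75.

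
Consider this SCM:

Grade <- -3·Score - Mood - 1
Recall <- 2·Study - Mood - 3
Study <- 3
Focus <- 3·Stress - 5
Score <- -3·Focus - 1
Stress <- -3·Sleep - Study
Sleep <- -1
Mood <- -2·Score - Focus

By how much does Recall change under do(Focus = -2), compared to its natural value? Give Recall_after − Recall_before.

The intervention breaks the incoming arrows to Focus: Focus <- 3·Stress - 5 no longer applies, and Focus = -2.
Score = -3·Focus - 1  [with Focus=-2]  = 5
Mood = -2·Score - Focus  [with Score=5, Focus=-2]  = -8
Recall = 2·Study - Mood - 3  [with Study=3, Mood=-8]  = 11
Without intervention: Stress = -3·Sleep - Study  [with Sleep=-1, Study=3]  = 0; Focus = 3·Stress - 5  [with Stress=0]  = -5; Score = -3·Focus - 1  [with Focus=-5]  = 14; Mood = -2·Score - Focus  [with Score=14, Focus=-5]  = -23; Recall = 2·Study - Mood - 3  [with Study=3, Mood=-23]  = 26.
Change = 11 − 26 = -15.

-15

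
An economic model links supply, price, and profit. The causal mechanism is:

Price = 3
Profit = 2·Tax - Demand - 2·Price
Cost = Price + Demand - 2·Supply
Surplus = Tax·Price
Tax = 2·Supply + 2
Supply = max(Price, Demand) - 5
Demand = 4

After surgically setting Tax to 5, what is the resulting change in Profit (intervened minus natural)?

The intervention breaks the incoming arrows to Tax: Tax = 2·Supply + 2 no longer applies, and Tax = 5.
Profit = 2·Tax - Demand - 2·Price  [with Tax=5, Demand=4, Price=3]  = 0
Without intervention: Supply = max(Price, Demand) - 5  [with Price=3, Demand=4]  = -1; Tax = 2·Supply + 2  [with Supply=-1]  = 0; Profit = 2·Tax - Demand - 2·Price  [with Tax=0, Demand=4, Price=3]  = -10.
Change = 0 − (-10) = 10.

10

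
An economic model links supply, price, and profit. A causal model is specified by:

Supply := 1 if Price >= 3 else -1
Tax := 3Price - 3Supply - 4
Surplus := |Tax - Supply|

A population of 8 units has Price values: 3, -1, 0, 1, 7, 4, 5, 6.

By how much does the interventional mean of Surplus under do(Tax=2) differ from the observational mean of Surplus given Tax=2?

The intervention sets Tax=2 in all 8 units regardless of Price. Recomputing Surplus per unit gives 1, 3, 3, 3, 1, 1, 1, 1; average 1.75.
Conditioning on Tax=2 selects the 2 unit(s) with Price ∈ {3, 1}. Their Surplus values: 1, 3. Mean = 2.
Difference = 1.75 − 2 = -0.25.

-0.25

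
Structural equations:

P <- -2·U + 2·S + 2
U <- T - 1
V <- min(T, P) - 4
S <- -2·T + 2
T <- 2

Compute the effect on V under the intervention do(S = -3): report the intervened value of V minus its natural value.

-2

do(S=-3) replaces the equation S <- -2·T + 2 with the constant S = -3.
U = T - 1  [with T=2]  = 1
P = -2·U + 2·S + 2  [with U=1, S=-3]  = -6
V = min(T, P) - 4  [with T=2, P=-6]  = -10
Without intervention: S = -2·T + 2  [with T=2]  = -2; U = T - 1  [with T=2]  = 1; P = -2·U + 2·S + 2  [with U=1, S=-2]  = -4; V = min(T, P) - 4  [with T=2, P=-4]  = -8.
Change = -10 − (-8) = -2.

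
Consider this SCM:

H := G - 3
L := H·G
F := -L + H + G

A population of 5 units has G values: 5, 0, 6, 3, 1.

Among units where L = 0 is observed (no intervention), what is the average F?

Observing L=0 restricts to units where L's equation naturally yields 0: G ∈ {0, 3}. In that subpopulation F = -3, 3, mean 0.

0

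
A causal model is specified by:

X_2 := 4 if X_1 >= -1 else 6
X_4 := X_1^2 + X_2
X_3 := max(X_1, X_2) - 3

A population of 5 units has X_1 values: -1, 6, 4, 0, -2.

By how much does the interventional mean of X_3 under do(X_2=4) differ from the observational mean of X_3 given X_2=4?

Under do(X_2=4), X_2's equation is replaced by X_2=4 for every unit. Per-unit X_3: 1, 3, 1, 1, 1. Mean = 1.4.
E[X_3|X_2=4] averages over only the 4 units with X_2=4 (X_1 = -1, 6, 4, 0): X_3 = 1, 3, 1, 1, mean 1.5.
Difference = 1.4 − 1.5 = -0.1.

-0.1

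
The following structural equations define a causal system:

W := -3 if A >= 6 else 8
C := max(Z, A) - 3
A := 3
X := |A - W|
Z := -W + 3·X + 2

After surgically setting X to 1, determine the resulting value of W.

8

Under do(X=1), the mechanism X := |A - W| is discarded; X is fixed at 1.
Since W is not a descendant of the intervened variable, it is unaffected.
W = -3 if A >= 6 else 8  [with A=3]  = 8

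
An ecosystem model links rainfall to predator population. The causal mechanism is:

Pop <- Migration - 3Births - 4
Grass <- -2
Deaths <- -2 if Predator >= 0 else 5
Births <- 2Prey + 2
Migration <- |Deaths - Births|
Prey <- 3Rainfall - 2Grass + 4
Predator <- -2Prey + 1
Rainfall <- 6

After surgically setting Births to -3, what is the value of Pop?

13

do(Births=-3) replaces the equation Births <- 2Prey + 2 with the constant Births = -3.
Prey = 3Rainfall - 2Grass + 4  [with Rainfall=6, Grass=-2]  = 26
Predator = -2Prey + 1  [with Prey=26]  = -51
Deaths = -2 if Predator >= 0 else 5  [with Predator=-51]  = 5
Migration = |Deaths - Births|  [with Deaths=5, Births=-3]  = 8
Pop = Migration - 3Births - 4  [with Migration=8, Births=-3]  = 13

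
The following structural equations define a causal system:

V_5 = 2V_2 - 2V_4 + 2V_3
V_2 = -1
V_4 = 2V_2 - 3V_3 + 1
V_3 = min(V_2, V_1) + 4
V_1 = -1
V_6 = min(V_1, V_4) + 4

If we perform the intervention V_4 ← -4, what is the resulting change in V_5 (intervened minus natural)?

-12

Intervening sets V_4 = -4 and removes its equation (V_4 = 2V_2 - 3V_3 + 1).
V_3 = min(V_2, V_1) + 4  [with V_2=-1, V_1=-1]  = 3
V_5 = 2V_2 - 2V_4 + 2V_3  [with V_2=-1, V_4=-4, V_3=3]  = 12
Without intervention: V_3 = min(V_2, V_1) + 4  [with V_2=-1, V_1=-1]  = 3; V_4 = 2V_2 - 3V_3 + 1  [with V_2=-1, V_3=3]  = -10; V_5 = 2V_2 - 2V_4 + 2V_3  [with V_2=-1, V_4=-10, V_3=3]  = 24.
Change = 12 − 24 = -12.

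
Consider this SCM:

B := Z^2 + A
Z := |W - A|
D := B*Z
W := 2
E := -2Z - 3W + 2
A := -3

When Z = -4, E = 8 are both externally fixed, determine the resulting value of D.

-52

The joint intervention fixes Z = -4, E = 8, removing each variable's own equation.
B = Z^2 + A  [with Z=-4, A=-3]  = 13
D = B*Z  [with B=13, Z=-4]  = -52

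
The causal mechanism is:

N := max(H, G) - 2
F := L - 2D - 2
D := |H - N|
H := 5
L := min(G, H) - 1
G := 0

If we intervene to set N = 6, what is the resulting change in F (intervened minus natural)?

Under do(N=6), the mechanism N := max(H, G) - 2 is discarded; N is fixed at 6.
L = min(G, H) - 1  [with G=0, H=5]  = -1
D = |H - N|  [with H=5, N=6]  = 1
F = L - 2D - 2  [with L=-1, D=1]  = -5
Without intervention: L = min(G, H) - 1  [with G=0, H=5]  = -1; N = max(H, G) - 2  [with H=5, G=0]  = 3; D = |H - N|  [with H=5, N=3]  = 2; F = L - 2D - 2  [with L=-1, D=2]  = -7.
Change = -5 − (-7) = 2.

2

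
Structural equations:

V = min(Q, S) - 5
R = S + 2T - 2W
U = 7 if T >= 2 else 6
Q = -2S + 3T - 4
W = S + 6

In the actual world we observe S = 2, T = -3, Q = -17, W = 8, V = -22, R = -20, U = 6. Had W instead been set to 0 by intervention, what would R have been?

Under do(W=0), the mechanism W = S + 6 is discarded; W is fixed at 0.
R = S + 2T - 2W  [with S=2, T=-3, W=0]  = -4

-4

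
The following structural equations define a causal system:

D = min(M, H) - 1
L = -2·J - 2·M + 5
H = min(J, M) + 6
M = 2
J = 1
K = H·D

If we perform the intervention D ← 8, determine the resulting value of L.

-1

The intervention breaks the incoming arrows to D: D = min(M, H) - 1 no longer applies, and D = 8.
Since L is not a descendant of the intervened variable, it is unaffected.
L = -2·J - 2·M + 5  [with J=1, M=2]  = -1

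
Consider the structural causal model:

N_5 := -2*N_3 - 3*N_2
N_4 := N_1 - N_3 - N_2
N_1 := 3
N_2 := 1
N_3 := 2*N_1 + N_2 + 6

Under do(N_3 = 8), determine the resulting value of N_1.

Under do(N_3=8), the mechanism N_3 := 2*N_1 + N_2 + 6 is discarded; N_3 is fixed at 8.
N_1 is not downstream of the intervention, so its value is determined by the original equations.

3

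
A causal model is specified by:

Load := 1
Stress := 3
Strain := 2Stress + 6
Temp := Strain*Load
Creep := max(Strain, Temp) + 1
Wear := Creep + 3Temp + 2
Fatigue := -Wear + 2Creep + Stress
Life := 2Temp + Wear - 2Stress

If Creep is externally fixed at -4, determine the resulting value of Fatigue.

Under do(Creep=-4), the mechanism Creep := max(Strain, Temp) + 1 is discarded; Creep is fixed at -4.
Strain = 2Stress + 6  [with Stress=3]  = 12
Temp = Strain*Load  [with Strain=12, Load=1]  = 12
Wear = Creep + 3Temp + 2  [with Creep=-4, Temp=12]  = 34
Fatigue = -Wear + 2Creep + Stress  [with Wear=34, Creep=-4, Stress=3]  = -39

-39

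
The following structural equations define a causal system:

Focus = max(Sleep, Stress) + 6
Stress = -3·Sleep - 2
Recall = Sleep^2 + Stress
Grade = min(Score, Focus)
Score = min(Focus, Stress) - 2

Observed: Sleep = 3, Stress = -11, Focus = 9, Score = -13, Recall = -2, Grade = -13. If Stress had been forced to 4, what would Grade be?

Under do(Stress=4), the mechanism Stress = -3·Sleep - 2 is discarded; Stress is fixed at 4.
Focus = max(Sleep, Stress) + 6  [with Sleep=3, Stress=4]  = 10
Score = min(Focus, Stress) - 2  [with Focus=10, Stress=4]  = 2
Grade = min(Score, Focus)  [with Score=2, Focus=10]  = 2

2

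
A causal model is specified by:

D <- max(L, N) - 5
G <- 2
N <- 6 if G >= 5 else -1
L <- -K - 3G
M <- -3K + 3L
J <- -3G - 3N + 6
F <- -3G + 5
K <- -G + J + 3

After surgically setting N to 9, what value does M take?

138

Under do(N=9), the mechanism N <- 6 if G >= 5 else -1 is discarded; N is fixed at 9.
J = -3G - 3N + 6  [with G=2, N=9]  = -27
K = -G + J + 3  [with G=2, J=-27]  = -26
L = -K - 3G  [with K=-26, G=2]  = 20
M = -3K + 3L  [with K=-26, L=20]  = 138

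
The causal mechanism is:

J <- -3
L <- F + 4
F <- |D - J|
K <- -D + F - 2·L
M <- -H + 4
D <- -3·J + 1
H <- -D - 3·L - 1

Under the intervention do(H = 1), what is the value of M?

3

Under do(H=1), the mechanism H <- -D - 3·L - 1 is discarded; H is fixed at 1.
M = -H + 4  [with H=1]  = 3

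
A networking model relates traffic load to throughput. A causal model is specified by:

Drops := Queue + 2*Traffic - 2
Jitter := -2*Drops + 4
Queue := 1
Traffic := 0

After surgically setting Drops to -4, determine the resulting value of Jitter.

The intervention breaks the incoming arrows to Drops: Drops := Queue + 2*Traffic - 2 no longer applies, and Drops = -4.
Jitter = -2*Drops + 4  [with Drops=-4]  = 12

12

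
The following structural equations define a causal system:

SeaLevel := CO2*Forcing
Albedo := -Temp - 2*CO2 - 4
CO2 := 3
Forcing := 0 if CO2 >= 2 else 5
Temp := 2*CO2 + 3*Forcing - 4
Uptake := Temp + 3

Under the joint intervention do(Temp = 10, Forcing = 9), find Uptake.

Setting Temp = 10, Forcing = 9 by intervention discards those variables' equations.
Uptake = Temp + 3  [with Temp=10]  = 13

13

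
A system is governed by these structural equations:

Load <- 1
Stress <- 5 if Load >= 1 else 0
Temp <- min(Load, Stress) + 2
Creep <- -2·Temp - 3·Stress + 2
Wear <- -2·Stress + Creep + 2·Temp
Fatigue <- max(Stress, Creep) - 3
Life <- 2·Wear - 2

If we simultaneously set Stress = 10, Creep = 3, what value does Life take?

Setting Stress = 10, Creep = 3 by intervention discards those variables' equations.
Temp = min(Load, Stress) + 2  [with Load=1, Stress=10]  = 3
Wear = -2·Stress + Creep + 2·Temp  [with Stress=10, Creep=3, Temp=3]  = -11
Life = 2·Wear - 2  [with Wear=-11]  = -24

-24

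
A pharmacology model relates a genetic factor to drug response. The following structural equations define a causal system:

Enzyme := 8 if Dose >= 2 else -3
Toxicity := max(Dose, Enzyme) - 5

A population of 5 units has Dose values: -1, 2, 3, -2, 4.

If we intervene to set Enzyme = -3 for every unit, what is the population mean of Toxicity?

Every unit gets Enzyme=-3 under the intervention. Toxicity values become -6, -3, -2, -7, -1; E[Toxicity|do(Enzyme=-3)] = -3.8.

-3.8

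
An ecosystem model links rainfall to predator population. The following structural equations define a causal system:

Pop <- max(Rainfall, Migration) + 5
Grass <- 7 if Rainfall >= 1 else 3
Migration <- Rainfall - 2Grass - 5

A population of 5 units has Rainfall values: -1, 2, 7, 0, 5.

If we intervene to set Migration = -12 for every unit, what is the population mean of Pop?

do(Migration=-12) breaks Migration's dependence on Rainfall. With Migration=-12 fixed, Pop across the units is 4, 7, 12, 5, 10, mean 7.6.

7.6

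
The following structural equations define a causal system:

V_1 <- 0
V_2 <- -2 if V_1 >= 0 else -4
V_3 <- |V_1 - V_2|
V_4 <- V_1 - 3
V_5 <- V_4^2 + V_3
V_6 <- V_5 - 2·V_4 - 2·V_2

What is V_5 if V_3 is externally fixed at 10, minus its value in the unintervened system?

8

do(V_3=10) replaces the equation V_3 <- |V_1 - V_2| with the constant V_3 = 10.
V_4 = V_1 - 3  [with V_1=0]  = -3
V_5 = V_4^2 + V_3  [with V_4=-3, V_3=10]  = 19
Without intervention: V_2 = -2 if V_1 >= 0 else -4  [with V_1=0]  = -2; V_3 = |V_1 - V_2|  [with V_1=0, V_2=-2]  = 2; V_4 = V_1 - 3  [with V_1=0]  = -3; V_5 = V_4^2 + V_3  [with V_4=-3, V_3=2]  = 11.
Change = 19 − 11 = 8.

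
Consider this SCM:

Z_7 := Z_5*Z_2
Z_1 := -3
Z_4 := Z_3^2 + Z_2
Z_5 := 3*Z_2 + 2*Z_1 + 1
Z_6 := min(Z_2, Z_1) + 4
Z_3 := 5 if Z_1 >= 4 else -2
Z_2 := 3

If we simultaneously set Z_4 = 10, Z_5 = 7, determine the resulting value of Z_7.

21

Under do(Z_4 = 10, Z_5 = 7), each intervened variable's structural equation is replaced by its fixed value.
Z_7 = Z_5*Z_2  [with Z_5=7, Z_2=3]  = 21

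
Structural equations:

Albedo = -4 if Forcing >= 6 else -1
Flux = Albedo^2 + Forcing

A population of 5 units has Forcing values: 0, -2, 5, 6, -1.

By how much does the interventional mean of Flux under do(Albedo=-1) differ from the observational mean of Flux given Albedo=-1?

1.1

Every unit gets Albedo=-1 under the intervention. Flux values become 1, -1, 6, 7, 0; E[Flux|do(Albedo=-1)] = 2.6.
Observing Albedo=-1 restricts to units where Albedo's equation naturally yields -1: Forcing ∈ {0, -2, 5, -1}. In that subpopulation Flux = 1, -1, 6, 0, mean 1.5.
Difference = 2.6 − 1.5 = 1.1.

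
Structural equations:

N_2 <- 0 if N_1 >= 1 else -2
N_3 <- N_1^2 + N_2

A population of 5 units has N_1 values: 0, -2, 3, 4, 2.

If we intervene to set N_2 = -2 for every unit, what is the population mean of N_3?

4.6

do(N_2=-2) breaks N_2's dependence on N_1. With N_2=-2 fixed, N_3 across the units is -2, 2, 7, 14, 2, mean 4.6.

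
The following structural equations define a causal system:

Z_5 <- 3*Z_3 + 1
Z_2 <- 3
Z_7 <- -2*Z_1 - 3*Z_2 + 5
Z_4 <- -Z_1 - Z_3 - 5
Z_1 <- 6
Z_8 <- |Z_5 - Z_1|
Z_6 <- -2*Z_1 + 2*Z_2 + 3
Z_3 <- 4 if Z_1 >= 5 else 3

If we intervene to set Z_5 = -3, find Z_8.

do(Z_5=-3) replaces the equation Z_5 <- 3*Z_3 + 1 with the constant Z_5 = -3.
Z_8 = |Z_5 - Z_1|  [with Z_5=-3, Z_1=6]  = 9

9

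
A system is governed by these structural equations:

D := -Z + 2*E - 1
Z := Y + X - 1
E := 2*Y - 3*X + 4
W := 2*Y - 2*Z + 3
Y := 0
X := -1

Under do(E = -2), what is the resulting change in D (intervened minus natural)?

-18

The intervention breaks the incoming arrows to E: E := 2*Y - 3*X + 4 no longer applies, and E = -2.
Z = Y + X - 1  [with Y=0, X=-1]  = -2
D = -Z + 2*E - 1  [with Z=-2, E=-2]  = -3
Without intervention: Z = Y + X - 1  [with Y=0, X=-1]  = -2; E = 2*Y - 3*X + 4  [with Y=0, X=-1]  = 7; D = -Z + 2*E - 1  [with Z=-2, E=7]  = 15.
Change = -3 − 15 = -18.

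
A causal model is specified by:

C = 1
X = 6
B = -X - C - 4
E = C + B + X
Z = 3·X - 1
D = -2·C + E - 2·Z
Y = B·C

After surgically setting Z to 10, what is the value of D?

The intervention breaks the incoming arrows to Z: Z = 3·X - 1 no longer applies, and Z = 10.
B = -X - C - 4  [with X=6, C=1]  = -11
E = C + B + X  [with C=1, B=-11, X=6]  = -4
D = -2·C + E - 2·Z  [with C=1, E=-4, Z=10]  = -26

-26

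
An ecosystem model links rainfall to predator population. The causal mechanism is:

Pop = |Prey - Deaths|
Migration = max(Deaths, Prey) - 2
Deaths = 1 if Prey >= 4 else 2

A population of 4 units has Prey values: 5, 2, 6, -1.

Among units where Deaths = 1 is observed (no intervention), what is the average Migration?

3.5

Conditioning on Deaths=1 selects the 2 unit(s) with Prey ∈ {5, 6}. Their Migration values: 3, 4. Mean = 3.5.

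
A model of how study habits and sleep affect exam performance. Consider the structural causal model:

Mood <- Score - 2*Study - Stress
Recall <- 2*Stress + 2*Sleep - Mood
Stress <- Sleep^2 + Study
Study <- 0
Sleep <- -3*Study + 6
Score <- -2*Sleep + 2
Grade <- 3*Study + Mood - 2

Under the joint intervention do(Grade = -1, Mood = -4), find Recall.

88

Setting Grade = -1, Mood = -4 by intervention discards those variables' equations.
Sleep = -3*Study + 6  [with Study=0]  = 6
Stress = Sleep^2 + Study  [with Sleep=6, Study=0]  = 36
Recall = 2*Stress + 2*Sleep - Mood  [with Stress=36, Sleep=6, Mood=-4]  = 88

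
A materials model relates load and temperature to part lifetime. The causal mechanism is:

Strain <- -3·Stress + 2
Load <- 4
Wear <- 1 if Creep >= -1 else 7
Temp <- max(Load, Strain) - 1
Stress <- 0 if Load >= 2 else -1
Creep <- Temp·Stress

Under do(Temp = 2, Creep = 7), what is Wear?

The joint intervention fixes Temp = 2, Creep = 7, removing each variable's own equation.
Wear = 1 if Creep >= -1 else 7  [with Creep=7]  = 1

1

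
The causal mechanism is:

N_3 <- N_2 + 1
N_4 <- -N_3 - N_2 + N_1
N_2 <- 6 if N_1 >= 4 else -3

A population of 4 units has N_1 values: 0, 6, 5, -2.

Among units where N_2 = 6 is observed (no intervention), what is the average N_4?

Observing N_2=6 restricts to units where N_2's equation naturally yields 6: N_1 ∈ {6, 5}. In that subpopulation N_4 = -7, -8, mean -7.5.

-7.5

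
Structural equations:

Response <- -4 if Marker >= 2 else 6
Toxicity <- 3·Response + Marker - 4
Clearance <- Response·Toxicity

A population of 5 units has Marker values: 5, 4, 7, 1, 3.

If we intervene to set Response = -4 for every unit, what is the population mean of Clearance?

Under do(Response=-4), Response's equation is replaced by Response=-4 for every unit. Per-unit Clearance: 44, 48, 36, 60, 52. Mean = 48.

48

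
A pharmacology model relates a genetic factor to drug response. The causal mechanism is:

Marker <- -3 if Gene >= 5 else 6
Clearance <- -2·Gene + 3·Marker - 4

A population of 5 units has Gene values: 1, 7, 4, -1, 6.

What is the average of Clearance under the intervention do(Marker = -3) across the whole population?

The intervention sets Marker=-3 in all 5 units regardless of Gene. Recomputing Clearance per unit gives -15, -27, -21, -11, -25; average -19.8.

-19.8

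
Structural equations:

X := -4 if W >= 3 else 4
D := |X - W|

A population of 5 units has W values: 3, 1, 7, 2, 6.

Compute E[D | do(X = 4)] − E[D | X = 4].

Every unit gets X=4 under the intervention. D values become 1, 3, 3, 2, 2; E[D|do(X=4)] = 2.2.
E[D|X=4] averages over only the 2 units with X=4 (W = 1, 2): D = 3, 2, mean 2.5.
Difference = 2.2 − 2.5 = -0.3.

-0.3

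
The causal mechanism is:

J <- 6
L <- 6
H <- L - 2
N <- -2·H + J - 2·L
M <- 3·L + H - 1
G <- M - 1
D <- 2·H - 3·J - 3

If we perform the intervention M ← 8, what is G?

7

The intervention breaks the incoming arrows to M: M <- 3·L + H - 1 no longer applies, and M = 8.
G = M - 1  [with M=8]  = 7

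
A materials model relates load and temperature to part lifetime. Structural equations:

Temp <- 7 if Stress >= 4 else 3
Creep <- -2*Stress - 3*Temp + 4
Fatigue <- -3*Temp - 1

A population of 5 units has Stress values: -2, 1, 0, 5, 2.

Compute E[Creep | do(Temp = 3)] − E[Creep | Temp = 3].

The intervention sets Temp=3 in all 5 units regardless of Stress. Recomputing Creep per unit gives -1, -7, -5, -15, -9; average -7.4.
E[Creep|Temp=3] averages over only the 4 units with Temp=3 (Stress = -2, 1, 0, 2): Creep = -1, -7, -5, -9, mean -5.5.
Difference = -7.4 − (-5.5) = -1.9.

-1.9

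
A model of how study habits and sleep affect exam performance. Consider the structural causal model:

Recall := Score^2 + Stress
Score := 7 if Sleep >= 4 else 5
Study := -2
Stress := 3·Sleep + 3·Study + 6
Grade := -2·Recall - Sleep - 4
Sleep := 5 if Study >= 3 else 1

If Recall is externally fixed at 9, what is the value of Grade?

-23

The intervention breaks the incoming arrows to Recall: Recall := Score^2 + Stress no longer applies, and Recall = 9.
Sleep = 5 if Study >= 3 else 1  [with Study=-2]  = 1
Grade = -2·Recall - Sleep - 4  [with Recall=9, Sleep=1]  = -23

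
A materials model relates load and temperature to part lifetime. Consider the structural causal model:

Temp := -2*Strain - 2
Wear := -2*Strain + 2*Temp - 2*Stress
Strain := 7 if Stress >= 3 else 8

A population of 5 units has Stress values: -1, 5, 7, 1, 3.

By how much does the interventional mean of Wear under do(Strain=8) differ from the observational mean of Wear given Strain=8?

The intervention sets Strain=8 in all 5 units regardless of Stress. Recomputing Wear per unit gives -50, -62, -66, -54, -58; average -58.
Observing Strain=8 restricts to units where Strain's equation naturally yields 8: Stress ∈ {-1, 1}. In that subpopulation Wear = -50, -54, mean -52.
Difference = -58 − (-52) = -6.

-6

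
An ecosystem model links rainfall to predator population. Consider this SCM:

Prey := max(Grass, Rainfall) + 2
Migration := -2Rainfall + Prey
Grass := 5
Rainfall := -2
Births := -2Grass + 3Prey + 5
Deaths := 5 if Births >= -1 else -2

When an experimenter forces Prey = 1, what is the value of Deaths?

do(Prey=1) replaces the equation Prey := max(Grass, Rainfall) + 2 with the constant Prey = 1.
Births = -2Grass + 3Prey + 5  [with Grass=5, Prey=1]  = -2
Deaths = 5 if Births >= -1 else -2  [with Births=-2]  = -2

-2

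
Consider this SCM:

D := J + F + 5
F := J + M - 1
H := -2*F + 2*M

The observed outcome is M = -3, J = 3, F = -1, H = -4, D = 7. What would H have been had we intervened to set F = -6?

The intervention breaks the incoming arrows to F: F := J + M - 1 no longer applies, and F = -6.
H = -2*F + 2*M  [with F=-6, M=-3]  = 6

6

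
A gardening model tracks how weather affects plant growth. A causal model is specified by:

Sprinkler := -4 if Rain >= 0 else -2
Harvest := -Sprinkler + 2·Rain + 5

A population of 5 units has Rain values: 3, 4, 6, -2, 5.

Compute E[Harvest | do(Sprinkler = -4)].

do(Sprinkler=-4) breaks Sprinkler's dependence on Rain. With Sprinkler=-4 fixed, Harvest across the units is 15, 17, 21, 5, 19, mean 15.4.

15.4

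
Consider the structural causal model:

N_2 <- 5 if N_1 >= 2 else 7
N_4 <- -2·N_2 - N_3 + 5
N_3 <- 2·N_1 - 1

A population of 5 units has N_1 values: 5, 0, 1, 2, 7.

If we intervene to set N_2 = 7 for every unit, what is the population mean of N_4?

The intervention sets N_2=7 in all 5 units regardless of N_1. Recomputing N_4 per unit gives -18, -8, -10, -12, -22; average -14.

-14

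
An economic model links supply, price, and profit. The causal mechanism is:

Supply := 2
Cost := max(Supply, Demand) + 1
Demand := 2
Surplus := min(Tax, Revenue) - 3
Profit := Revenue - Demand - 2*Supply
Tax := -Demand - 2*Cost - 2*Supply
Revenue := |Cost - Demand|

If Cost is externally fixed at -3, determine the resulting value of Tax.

0

do(Cost=-3) replaces the equation Cost := max(Supply, Demand) + 1 with the constant Cost = -3.
Tax = -Demand - 2*Cost - 2*Supply  [with Demand=2, Cost=-3, Supply=2]  = 0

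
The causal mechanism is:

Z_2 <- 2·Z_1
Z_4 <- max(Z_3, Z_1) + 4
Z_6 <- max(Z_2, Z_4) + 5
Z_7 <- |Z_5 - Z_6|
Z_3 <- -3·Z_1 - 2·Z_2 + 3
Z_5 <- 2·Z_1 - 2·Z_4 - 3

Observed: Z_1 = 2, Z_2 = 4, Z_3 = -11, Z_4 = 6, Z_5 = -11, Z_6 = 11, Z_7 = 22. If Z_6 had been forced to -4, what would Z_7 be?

7

Intervening sets Z_6 = -4 and removes its equation (Z_6 <- max(Z_2, Z_4) + 5).
Z_2 = 2·Z_1  [with Z_1=2]  = 4
Z_3 = -3·Z_1 - 2·Z_2 + 3  [with Z_1=2, Z_2=4]  = -11
Z_4 = max(Z_3, Z_1) + 4  [with Z_3=-11, Z_1=2]  = 6
Z_5 = 2·Z_1 - 2·Z_4 - 3  [with Z_1=2, Z_4=6]  = -11
Z_7 = |Z_5 - Z_6|  [with Z_5=-11, Z_6=-4]  = 7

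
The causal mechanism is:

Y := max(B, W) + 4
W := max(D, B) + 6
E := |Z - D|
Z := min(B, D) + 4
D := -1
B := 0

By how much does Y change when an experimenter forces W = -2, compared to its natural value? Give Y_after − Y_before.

-6

The intervention breaks the incoming arrows to W: W := max(D, B) + 6 no longer applies, and W = -2.
Y = max(B, W) + 4  [with B=0, W=-2]  = 4
Without intervention: W = max(D, B) + 6  [with D=-1, B=0]  = 6; Y = max(B, W) + 4  [with B=0, W=6]  = 10.
Change = 4 − 10 = -6.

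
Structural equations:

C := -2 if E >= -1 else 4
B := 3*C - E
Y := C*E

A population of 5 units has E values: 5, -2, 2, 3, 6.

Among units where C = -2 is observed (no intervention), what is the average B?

E[B|C=-2] averages over only the 4 units with C=-2 (E = 5, 2, 3, 6): B = -11, -8, -9, -12, mean -10.

-10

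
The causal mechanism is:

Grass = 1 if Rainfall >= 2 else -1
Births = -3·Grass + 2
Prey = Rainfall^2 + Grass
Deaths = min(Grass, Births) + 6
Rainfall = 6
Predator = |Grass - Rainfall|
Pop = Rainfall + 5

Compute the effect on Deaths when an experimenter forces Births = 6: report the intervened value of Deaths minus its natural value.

The intervention breaks the incoming arrows to Births: Births = -3·Grass + 2 no longer applies, and Births = 6.
Grass = 1 if Rainfall >= 2 else -1  [with Rainfall=6]  = 1
Deaths = min(Grass, Births) + 6  [with Grass=1, Births=6]  = 7
Without intervention: Grass = 1 if Rainfall >= 2 else -1  [with Rainfall=6]  = 1; Births = -3·Grass + 2  [with Grass=1]  = -1; Deaths = min(Grass, Births) + 6  [with Grass=1, Births=-1]  = 5.
Change = 7 − 5 = 2.

2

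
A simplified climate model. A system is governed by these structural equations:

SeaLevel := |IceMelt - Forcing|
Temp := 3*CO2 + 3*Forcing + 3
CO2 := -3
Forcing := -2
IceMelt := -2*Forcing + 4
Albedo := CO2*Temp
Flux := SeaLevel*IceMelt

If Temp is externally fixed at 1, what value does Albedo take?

do(Temp=1) replaces the equation Temp := 3*CO2 + 3*Forcing + 3 with the constant Temp = 1.
Albedo = CO2*Temp  [with CO2=-3, Temp=1]  = -3

-3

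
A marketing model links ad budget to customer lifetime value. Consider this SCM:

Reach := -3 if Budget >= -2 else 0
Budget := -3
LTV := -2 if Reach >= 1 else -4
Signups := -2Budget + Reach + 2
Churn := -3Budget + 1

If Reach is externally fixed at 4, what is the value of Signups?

The intervention breaks the incoming arrows to Reach: Reach := -3 if Budget >= -2 else 0 no longer applies, and Reach = 4.
Signups = -2Budget + Reach + 2  [with Budget=-3, Reach=4]  = 12

12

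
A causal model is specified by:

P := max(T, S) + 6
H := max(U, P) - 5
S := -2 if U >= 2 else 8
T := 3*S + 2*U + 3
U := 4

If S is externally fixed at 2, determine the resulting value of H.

do(S=2) replaces the equation S := -2 if U >= 2 else 8 with the constant S = 2.
T = 3*S + 2*U + 3  [with S=2, U=4]  = 17
P = max(T, S) + 6  [with T=17, S=2]  = 23
H = max(U, P) - 5  [with U=4, P=23]  = 18

18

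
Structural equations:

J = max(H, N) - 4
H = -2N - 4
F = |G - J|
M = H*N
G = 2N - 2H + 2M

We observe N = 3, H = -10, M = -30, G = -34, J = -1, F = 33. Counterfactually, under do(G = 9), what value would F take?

Under do(G=9), the mechanism G = 2N - 2H + 2M is discarded; G is fixed at 9.
H = -2N - 4  [with N=3]  = -10
J = max(H, N) - 4  [with H=-10, N=3]  = -1
F = |G - J|  [with G=9, J=-1]  = 10

10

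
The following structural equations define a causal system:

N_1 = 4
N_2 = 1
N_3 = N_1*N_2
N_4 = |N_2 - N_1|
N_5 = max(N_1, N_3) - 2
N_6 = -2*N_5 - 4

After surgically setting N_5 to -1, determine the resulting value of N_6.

-2

The intervention breaks the incoming arrows to N_5: N_5 = max(N_1, N_3) - 2 no longer applies, and N_5 = -1.
N_6 = -2*N_5 - 4  [with N_5=-1]  = -2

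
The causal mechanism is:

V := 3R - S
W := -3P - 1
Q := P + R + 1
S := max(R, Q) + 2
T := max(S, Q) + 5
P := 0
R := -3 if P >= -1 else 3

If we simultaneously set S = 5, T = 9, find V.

-14

Setting S = 5, T = 9 by intervention discards those variables' equations.
R = -3 if P >= -1 else 3  [with P=0]  = -3
V = 3R - S  [with R=-3, S=5]  = -14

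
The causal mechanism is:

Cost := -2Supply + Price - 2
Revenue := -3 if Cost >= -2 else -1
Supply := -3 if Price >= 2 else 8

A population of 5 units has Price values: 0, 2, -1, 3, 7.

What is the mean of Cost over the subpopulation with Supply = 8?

-18.5

E[Cost|Supply=8] averages over only the 2 units with Supply=8 (Price = 0, -1): Cost = -18, -19, mean -18.5.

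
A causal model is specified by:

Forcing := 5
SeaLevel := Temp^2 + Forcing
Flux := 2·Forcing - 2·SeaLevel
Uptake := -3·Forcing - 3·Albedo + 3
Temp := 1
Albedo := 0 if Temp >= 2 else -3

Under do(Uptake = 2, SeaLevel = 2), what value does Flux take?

6

Setting Uptake = 2, SeaLevel = 2 by intervention discards those variables' equations.
Flux = 2·Forcing - 2·SeaLevel  [with Forcing=5, SeaLevel=2]  = 6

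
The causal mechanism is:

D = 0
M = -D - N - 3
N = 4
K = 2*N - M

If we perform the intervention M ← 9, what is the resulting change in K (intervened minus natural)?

The intervention breaks the incoming arrows to M: M = -D - N - 3 no longer applies, and M = 9.
K = 2*N - M  [with N=4, M=9]  = -1
Without intervention: M = -D - N - 3  [with D=0, N=4]  = -7; K = 2*N - M  [with N=4, M=-7]  = 15.
Change = -1 − 15 = -16.

-16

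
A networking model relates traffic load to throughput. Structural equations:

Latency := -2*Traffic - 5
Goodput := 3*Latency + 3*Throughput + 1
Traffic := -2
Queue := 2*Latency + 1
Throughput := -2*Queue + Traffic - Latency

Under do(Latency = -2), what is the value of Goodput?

do(Latency=-2) replaces the equation Latency := -2*Traffic - 5 with the constant Latency = -2.
Queue = 2*Latency + 1  [with Latency=-2]  = -3
Throughput = -2*Queue + Traffic - Latency  [with Queue=-3, Traffic=-2, Latency=-2]  = 6
Goodput = 3*Latency + 3*Throughput + 1  [with Latency=-2, Throughput=6]  = 13

13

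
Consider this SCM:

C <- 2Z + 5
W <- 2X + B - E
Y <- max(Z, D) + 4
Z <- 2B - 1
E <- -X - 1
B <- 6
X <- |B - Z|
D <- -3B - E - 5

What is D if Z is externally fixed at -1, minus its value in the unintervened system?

Under do(Z=-1), the mechanism Z <- 2B - 1 is discarded; Z is fixed at -1.
X = |B - Z|  [with B=6, Z=-1]  = 7
E = -X - 1  [with X=7]  = -8
D = -3B - E - 5  [with B=6, E=-8]  = -15
Without intervention: Z = 2B - 1  [with B=6]  = 11; X = |B - Z|  [with B=6, Z=11]  = 5; E = -X - 1  [with X=5]  = -6; D = -3B - E - 5  [with B=6, E=-6]  = -17.
Change = -15 − (-17) = 2.

2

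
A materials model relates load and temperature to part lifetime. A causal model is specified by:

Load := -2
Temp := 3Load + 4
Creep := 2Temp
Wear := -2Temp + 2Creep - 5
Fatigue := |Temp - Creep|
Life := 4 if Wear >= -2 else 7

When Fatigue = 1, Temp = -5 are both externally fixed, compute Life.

7

The joint intervention fixes Fatigue = 1, Temp = -5, removing each variable's own equation.
Creep = 2Temp  [with Temp=-5]  = -10
Wear = -2Temp + 2Creep - 5  [with Temp=-5, Creep=-10]  = -15
Life = 4 if Wear >= -2 else 7  [with Wear=-15]  = 7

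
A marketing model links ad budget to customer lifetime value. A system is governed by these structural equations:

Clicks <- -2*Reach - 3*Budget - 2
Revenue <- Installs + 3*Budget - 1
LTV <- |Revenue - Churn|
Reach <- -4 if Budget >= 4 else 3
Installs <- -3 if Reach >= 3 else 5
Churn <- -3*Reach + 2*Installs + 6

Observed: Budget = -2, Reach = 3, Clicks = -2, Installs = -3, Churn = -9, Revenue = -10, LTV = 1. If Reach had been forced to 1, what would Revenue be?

-2

Under do(Reach=1), the mechanism Reach <- -4 if Budget >= 4 else 3 is discarded; Reach is fixed at 1.
Installs = -3 if Reach >= 3 else 5  [with Reach=1]  = 5
Revenue = Installs + 3*Budget - 1  [with Installs=5, Budget=-2]  = -2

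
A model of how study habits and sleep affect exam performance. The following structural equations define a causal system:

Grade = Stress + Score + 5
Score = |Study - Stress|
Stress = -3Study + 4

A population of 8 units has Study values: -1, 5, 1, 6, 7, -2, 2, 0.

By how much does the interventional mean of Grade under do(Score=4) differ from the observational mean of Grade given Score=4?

-3.75

Under do(Score=4), Score's equation is replaced by Score=4 for every unit. Per-unit Grade: 16, -2, 10, -5, -8, 19, 7, 13. Mean = 6.25.
Observing Score=4 restricts to units where Score's equation naturally yields 4: Study ∈ {2, 0}. In that subpopulation Grade = 7, 13, mean 10.
Difference = 6.25 − 10 = -3.75.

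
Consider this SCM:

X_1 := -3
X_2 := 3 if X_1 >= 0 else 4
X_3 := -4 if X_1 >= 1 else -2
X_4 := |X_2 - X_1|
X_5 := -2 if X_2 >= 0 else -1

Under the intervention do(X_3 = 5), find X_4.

7

The intervention breaks the incoming arrows to X_3: X_3 := -4 if X_1 >= 1 else -2 no longer applies, and X_3 = 5.
X_4 is not downstream of the intervention, so its value is determined by the original equations.
X_2 = 3 if X_1 >= 0 else 4  [with X_1=-3]  = 4
X_4 = |X_2 - X_1|  [with X_2=4, X_1=-3]  = 7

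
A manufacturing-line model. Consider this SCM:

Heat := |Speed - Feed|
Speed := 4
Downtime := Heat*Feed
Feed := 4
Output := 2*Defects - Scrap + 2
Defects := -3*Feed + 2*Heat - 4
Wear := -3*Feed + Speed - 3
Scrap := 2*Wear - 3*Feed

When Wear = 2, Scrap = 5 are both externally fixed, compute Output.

Setting Wear = 2, Scrap = 5 by intervention discards those variables' equations.
Heat = |Speed - Feed|  [with Speed=4, Feed=4]  = 0
Defects = -3*Feed + 2*Heat - 4  [with Feed=4, Heat=0]  = -16
Output = 2*Defects - Scrap + 2  [with Defects=-16, Scrap=5]  = -35

-35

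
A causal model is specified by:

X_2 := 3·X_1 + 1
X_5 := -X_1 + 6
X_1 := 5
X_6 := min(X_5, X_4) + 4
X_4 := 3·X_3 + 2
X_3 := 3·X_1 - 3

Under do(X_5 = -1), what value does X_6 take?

3

The intervention breaks the incoming arrows to X_5: X_5 := -X_1 + 6 no longer applies, and X_5 = -1.
X_3 = 3·X_1 - 3  [with X_1=5]  = 12
X_4 = 3·X_3 + 2  [with X_3=12]  = 38
X_6 = min(X_5, X_4) + 4  [with X_5=-1, X_4=38]  = 3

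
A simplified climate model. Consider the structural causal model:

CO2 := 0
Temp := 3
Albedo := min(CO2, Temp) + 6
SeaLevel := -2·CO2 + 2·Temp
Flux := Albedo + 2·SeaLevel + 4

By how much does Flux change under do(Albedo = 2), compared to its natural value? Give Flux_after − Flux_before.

do(Albedo=2) replaces the equation Albedo := min(CO2, Temp) + 6 with the constant Albedo = 2.
SeaLevel = -2·CO2 + 2·Temp  [with CO2=0, Temp=3]  = 6
Flux = Albedo + 2·SeaLevel + 4  [with Albedo=2, SeaLevel=6]  = 18
Without intervention: Albedo = min(CO2, Temp) + 6  [with CO2=0, Temp=3]  = 6; SeaLevel = -2·CO2 + 2·Temp  [with CO2=0, Temp=3]  = 6; Flux = Albedo + 2·SeaLevel + 4  [with Albedo=6, SeaLevel=6]  = 22.
Change = 18 − 22 = -4.

-4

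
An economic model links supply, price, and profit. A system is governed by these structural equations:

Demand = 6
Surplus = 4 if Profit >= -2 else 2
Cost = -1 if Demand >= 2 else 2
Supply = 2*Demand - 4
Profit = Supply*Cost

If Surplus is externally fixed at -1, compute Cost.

-1

do(Surplus=-1) replaces the equation Surplus = 4 if Profit >= -2 else 2 with the constant Surplus = -1.
Cost is not downstream of the intervention, so its value is determined by the original equations.
Cost = -1 if Demand >= 2 else 2  [with Demand=6]  = -1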